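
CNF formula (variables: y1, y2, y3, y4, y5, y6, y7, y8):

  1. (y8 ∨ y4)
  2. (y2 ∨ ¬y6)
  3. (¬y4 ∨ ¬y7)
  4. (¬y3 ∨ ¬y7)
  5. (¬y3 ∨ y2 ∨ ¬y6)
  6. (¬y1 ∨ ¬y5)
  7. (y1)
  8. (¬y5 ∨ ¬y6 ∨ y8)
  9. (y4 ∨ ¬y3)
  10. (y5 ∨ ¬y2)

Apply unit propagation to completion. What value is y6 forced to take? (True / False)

Unit clause (y1) sets y1 = True.
From (¬y1 ∨ ¬y5) and y1 = True: y5 = False.
(y5 ∨ ¬y2) with y5 = False leaves only ¬y2, so y2 = False.
In (y2 ∨ ¬y6), y2 is now false; ¬y6 must hold, so y6 = False.

False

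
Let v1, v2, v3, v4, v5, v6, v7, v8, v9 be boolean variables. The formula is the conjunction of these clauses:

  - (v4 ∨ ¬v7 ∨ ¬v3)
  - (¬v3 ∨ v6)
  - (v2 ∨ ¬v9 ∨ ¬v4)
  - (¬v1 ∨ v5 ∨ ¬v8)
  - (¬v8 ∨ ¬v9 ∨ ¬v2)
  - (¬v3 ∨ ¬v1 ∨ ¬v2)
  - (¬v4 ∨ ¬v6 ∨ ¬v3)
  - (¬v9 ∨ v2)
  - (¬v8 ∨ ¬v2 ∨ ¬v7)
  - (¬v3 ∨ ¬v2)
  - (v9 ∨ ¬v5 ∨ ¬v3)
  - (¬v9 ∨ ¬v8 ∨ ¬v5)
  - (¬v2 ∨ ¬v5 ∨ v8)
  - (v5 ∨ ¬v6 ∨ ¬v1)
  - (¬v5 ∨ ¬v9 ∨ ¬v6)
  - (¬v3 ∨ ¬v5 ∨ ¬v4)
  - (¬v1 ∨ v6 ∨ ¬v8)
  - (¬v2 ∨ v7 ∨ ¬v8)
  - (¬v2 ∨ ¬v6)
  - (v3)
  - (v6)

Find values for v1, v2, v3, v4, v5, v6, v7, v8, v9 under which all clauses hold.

(v3) is a unit clause, so v3 = True.
Unit propagation: (v6) forces v6 = True.
(¬v4) is a unit clause, so v4 = False.
Unit propagation: (¬v7) forces v7 = False.
(¬v2) is a unit clause, so v2 = False.
The clause (¬v9) is unit: v9 must be False.
The clause (¬v5) is unit: v5 must be False.
The clause (¬v1) is unit: v1 must be False.
v8 is now unconstrained; take v8 = True.
Every clause has at least one true literal under this assignment.

v1=False, v2=False, v3=True, v4=False, v5=False, v6=True, v7=False, v8=True, v9=False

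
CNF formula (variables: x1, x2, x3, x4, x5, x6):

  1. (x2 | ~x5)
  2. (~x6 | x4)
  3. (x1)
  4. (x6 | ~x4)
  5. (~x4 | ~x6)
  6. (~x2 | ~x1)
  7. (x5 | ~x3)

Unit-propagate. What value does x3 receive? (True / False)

Unit clause (x1) sets x1 = True.
(~x2 | ~x1) with x1 = True leaves only ~x2, so x2 = False.
In (~x5 | x2), x2 is now false; ~x5 must hold, so x5 = False.
In (~x3 | x5), x5 is now false; ~x3 must hold, so x3 = False.

False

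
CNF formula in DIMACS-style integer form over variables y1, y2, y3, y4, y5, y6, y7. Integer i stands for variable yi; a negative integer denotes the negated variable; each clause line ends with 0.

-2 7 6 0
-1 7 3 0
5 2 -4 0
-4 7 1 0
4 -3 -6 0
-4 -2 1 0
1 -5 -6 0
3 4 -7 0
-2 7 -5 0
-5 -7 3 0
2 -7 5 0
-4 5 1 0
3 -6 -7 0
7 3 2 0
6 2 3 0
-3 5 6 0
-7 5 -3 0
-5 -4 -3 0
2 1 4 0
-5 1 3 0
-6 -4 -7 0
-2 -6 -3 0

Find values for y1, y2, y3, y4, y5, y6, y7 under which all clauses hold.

Branch on y1: take y1 = True.
Branch on y2: take y2 = True.
Set y3 = False and propagate.
  then y7 is forced to True.
  then y4 is forced to True.
  then y5 is forced to False.
  then y6 is forced to False.
Every clause has at least one true literal under this assignment.

y1 = T, y2 = T, y3 = F, y4 = T, y5 = F, y6 = F, y7 = T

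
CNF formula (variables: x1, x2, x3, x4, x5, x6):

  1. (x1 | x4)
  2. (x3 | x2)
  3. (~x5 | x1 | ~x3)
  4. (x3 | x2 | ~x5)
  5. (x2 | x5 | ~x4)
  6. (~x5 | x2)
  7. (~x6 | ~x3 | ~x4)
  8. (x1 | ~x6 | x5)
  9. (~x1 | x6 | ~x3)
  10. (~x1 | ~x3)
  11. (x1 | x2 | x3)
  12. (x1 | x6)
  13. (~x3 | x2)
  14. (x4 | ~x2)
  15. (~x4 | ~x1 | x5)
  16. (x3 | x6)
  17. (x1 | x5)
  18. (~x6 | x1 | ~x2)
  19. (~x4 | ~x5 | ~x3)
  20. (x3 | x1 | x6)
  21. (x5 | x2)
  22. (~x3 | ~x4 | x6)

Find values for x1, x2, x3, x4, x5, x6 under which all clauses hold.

Branch on x1: take x1 = True.
  then x3 is forced to False.
  then x2 is forced to True.
  then x4 is forced to True.
  then x5 is forced to True.
  then x6 is forced to True.

x1 = T  x2 = T  x3 = F  x4 = T  x5 = T  x6 = T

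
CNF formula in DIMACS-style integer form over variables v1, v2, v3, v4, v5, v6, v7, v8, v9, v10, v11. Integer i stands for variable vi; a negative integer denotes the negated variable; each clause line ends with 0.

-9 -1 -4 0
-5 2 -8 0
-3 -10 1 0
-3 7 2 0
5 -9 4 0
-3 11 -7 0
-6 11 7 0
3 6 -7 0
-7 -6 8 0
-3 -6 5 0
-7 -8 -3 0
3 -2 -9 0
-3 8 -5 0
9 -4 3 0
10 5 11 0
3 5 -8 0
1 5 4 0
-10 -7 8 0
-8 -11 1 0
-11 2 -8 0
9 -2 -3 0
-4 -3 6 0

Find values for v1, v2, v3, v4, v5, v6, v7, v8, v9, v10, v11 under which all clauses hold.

v1=False  v2=False  v3=False  v4=True  v5=False  v6=False  v7=False  v8=False  v9=True  v10=True  v11=False

Try v1 = False.
The remaining clauses are satisfied by v2 = False, v3 = False, v4 = True, v5 = False, v6 = False, v7 = False, v8 = False, v9 = True, v10 = True, v11 = False.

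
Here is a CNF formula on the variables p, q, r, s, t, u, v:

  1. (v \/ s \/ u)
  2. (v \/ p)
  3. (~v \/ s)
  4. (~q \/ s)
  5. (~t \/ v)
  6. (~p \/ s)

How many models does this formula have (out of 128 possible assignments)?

Case analysis on s and v:
  s=1, v=1: p, q, r, t, u free → 2^5 = 32.
  s=1, v=0: forces p=1; t=0; q, r, u free → 2^3 = 8.
  s=0, v=1: a clause becomes empty — 0.
  s=0, v=0: a clause becomes empty — 0.
Total: 32 + 8 + 0 + 0 = 40.

40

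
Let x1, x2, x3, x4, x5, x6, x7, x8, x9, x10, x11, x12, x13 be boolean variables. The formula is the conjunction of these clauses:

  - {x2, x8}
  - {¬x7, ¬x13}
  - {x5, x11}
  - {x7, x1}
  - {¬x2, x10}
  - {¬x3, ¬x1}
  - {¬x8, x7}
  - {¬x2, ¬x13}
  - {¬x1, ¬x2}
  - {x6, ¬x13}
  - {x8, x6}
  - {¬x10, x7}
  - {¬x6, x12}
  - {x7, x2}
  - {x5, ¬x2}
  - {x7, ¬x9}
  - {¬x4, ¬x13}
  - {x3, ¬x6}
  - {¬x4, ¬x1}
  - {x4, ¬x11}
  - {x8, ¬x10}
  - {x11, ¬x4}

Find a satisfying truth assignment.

x1=False, x2=True, x3=False, x4=True, x5=True, x6=False, x7=True, x8=True, x9=True, x10=True, x11=True, x12=True, x13=False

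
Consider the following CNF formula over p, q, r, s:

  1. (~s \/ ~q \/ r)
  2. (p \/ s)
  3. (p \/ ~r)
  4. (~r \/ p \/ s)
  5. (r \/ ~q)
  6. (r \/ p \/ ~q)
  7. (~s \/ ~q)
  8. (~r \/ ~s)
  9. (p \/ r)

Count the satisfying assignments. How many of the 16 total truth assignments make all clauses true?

4

The models are:
  p=T q=F r=F s=F
  p=T q=F r=F s=T
  p=T q=F r=T s=F
  p=T q=T r=T s=F
Count: 4.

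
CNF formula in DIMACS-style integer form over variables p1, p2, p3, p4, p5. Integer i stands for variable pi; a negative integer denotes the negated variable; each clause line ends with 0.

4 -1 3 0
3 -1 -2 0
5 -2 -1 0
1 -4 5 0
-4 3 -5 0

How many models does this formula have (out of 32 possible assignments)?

17

Split on p1, then p3.
  p1=1, p3=1: p4 free; 3 ways for (p2,p5) × 2^1 = 6.
  p1=1, p3=0: remaining (p2,p4,p5) ∈ {(0,1,0)} — 1.
  p1=0, p3=1: p2 free; 3 ways for (p4,p5) × 2^1 = 6.
  p1=0, p3=0: remaining (p2,p4,p5) ∈ {(0,0,0); (0,0,1); (1,0,0); (1,0,1)} — 4.
Total: 6 + 1 + 6 + 4 = 17.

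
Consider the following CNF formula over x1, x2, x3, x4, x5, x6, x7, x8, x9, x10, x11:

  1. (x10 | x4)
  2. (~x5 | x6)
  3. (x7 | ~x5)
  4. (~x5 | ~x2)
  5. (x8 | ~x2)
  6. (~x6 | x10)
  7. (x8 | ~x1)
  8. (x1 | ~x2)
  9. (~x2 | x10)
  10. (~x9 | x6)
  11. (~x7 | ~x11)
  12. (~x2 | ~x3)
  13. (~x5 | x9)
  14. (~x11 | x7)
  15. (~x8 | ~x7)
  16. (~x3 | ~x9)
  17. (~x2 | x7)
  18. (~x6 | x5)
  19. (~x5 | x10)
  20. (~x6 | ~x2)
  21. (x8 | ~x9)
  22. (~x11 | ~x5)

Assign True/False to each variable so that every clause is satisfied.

x1=F  x2=F  x3=F  x4=T  x5=F  x6=F  x7=F  x8=F  x9=F  x10=F  x11=F

Check each clause:
  1. (x4 | x10) — x4 is true.
  2. (~x5 | x6) — ~x5 is true.
  3. (x7 | ~x5) — ~x5 is true.
  4. (~x2 | ~x5) — ~x5 is true.
  5. (~x2 | x8) — ~x2 is true.
  6. (~x6 | x10) — ~x6 is true.
  7. (~x1 | x8) — ~x1 is true.
  8. (~x2 | x1) — ~x2 is true.
  9. (x10 | ~x2) — ~x2 is true.
  10. (~x9 | x6) — ~x9 is true.
  11. (~x11 | ~x7) — ~x7 is true.
  12. (~x3 | ~x2) — ~x3 is true.
  13. (~x5 | x9) — ~x5 is true.
  14. (~x11 | x7) — ~x11 is true.
  15. (~x7 | ~x8) — ~x8 is true.
  16. (~x3 | ~x9) — ~x3 is true.
  17. (~x2 | x7) — ~x2 is true.
  18. (x5 | ~x6) — ~x6 is true.
  19. (x10 | ~x5) — ~x5 is true.
  20. (~x2 | ~x6) — ~x6 is true.
  21. (~x9 | x8) — ~x9 is true.
  22. (~x11 | ~x5) — ~x5 is true.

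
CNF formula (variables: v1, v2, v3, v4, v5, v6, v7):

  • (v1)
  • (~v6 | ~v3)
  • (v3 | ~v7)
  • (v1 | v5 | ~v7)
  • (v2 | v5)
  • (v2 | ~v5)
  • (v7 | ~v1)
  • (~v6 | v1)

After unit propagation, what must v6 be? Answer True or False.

False

(v1) stands alone — v1 = True.
From (v7 | ~v1) and v1 = True: v7 = True.
(v3 | ~v7) with v7 = True leaves only v3, so v3 = True.
In (~v3 | ~v6), ~v3 is now false; ~v6 must hold, so v6 = False.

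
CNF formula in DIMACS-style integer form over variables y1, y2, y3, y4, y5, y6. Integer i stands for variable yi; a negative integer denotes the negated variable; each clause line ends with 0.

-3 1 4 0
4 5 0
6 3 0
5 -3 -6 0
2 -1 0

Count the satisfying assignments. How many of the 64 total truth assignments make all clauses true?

Split on y3, then y1.
  y3=1, y1=1: 5 of the 16 assignments to (y2,y4,y5,y6) work.
  y3=1, y1=0: y2 free; 3 ways for (y4,y5,y6) × 2^1 = 6.
  y3=0, y1=1: remaining (y2,y4,y5,y6) ∈ {(1,0,1,1); (1,1,0,1); (1,1,1,1)} — 3.
  y3=0, y1=0: y2 free; 3 ways for (y4,y5,y6) × 2^1 = 6.
Total: 5 + 6 + 3 + 6 = 20.

20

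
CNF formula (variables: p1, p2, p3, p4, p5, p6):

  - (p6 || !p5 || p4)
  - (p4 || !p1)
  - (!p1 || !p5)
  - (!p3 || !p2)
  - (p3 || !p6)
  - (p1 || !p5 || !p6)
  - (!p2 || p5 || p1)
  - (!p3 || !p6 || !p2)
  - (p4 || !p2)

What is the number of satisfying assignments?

Case analysis on p1 and p2:
  p1=T, p2=T: remaining (p3,p4,p5,p6) ∈ {(F,T,F,F)} — 1.
  p1=T, p2=F: remaining (p3,p4,p5,p6) ∈ {(F,T,F,F); (T,T,F,F); (T,T,F,T)} — 3.
  p1=F, p2=T: remaining (p3,p4,p5,p6) ∈ {(F,T,T,F)} — 1.
  p1=F, p2=F: 8 of the 16 assignments to (p3,p4,p5,p6) work.
Total: 1 + 3 + 1 + 8 = 13.

13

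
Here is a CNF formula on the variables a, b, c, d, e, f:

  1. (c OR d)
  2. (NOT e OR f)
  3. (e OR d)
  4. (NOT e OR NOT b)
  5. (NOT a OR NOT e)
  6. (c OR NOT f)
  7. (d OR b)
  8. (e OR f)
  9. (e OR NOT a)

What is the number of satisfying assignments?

The models are:
  a=F b=F c=T d=T e=F f=T
  a=F b=F c=T d=T e=T f=T
  a=F b=T c=T d=T e=F f=T
That's 3 in total.

3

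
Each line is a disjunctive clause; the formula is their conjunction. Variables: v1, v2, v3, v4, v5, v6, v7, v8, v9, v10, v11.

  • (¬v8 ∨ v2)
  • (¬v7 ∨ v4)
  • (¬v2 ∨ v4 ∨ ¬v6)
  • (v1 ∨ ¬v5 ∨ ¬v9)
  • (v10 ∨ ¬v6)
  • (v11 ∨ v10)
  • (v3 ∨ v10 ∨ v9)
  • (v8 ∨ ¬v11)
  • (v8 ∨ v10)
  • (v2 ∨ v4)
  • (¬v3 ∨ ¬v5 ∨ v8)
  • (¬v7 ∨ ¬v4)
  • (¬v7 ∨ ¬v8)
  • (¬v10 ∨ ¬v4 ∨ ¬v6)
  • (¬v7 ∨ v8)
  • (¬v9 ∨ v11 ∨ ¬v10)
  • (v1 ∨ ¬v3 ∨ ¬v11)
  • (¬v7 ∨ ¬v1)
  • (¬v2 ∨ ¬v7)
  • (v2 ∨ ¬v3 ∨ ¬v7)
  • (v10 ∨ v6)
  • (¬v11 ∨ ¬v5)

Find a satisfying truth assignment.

v1=T, v2=F, v3=F, v4=T, v5=T, v6=F, v7=F, v8=F, v9=F, v10=T, v11=F

Check each clause:
  1. (v2 ∨ ¬v8) — ¬v8 is true.
  2. (v4 ∨ ¬v7) — ¬v7 is true.
  3. (¬v6 ∨ v4 ∨ ¬v2) — ¬v6 is true.
  4. (v1 ∨ ¬v5 ∨ ¬v9) — v1 is true.
  5. (¬v6 ∨ v10) — v10 is true.
  6. (v10 ∨ v11) — v10 is true.
  7. (v9 ∨ v3 ∨ v10) — v10 is true.
  8. (v8 ∨ ¬v11) — ¬v11 is true.
  9. (v8 ∨ v10) — v10 is true.
  10. (v4 ∨ v2) — v4 is true.
  11. (¬v5 ∨ v8 ∨ ¬v3) — ¬v3 is true.
  12. (¬v7 ∨ ¬v4) — ¬v7 is true.
  13. (¬v8 ∨ ¬v7) — ¬v8 is true.
  14. (¬v4 ∨ ¬v10 ∨ ¬v6) — ¬v6 is true.
  15. (¬v7 ∨ v8) — ¬v7 is true.
  16. (v11 ∨ ¬v9 ∨ ¬v10) — ¬v9 is true.
  17. (¬v11 ∨ v1 ∨ ¬v3) — v1 is true.
  18. (¬v1 ∨ ¬v7) — ¬v7 is true.
  19. (¬v2 ∨ ¬v7) — ¬v7 is true.
  20. (¬v3 ∨ v2 ∨ ¬v7) — ¬v7 is true.
  21. (v10 ∨ v6) — v10 is true.
  22. (¬v11 ∨ ¬v5) — ¬v11 is true.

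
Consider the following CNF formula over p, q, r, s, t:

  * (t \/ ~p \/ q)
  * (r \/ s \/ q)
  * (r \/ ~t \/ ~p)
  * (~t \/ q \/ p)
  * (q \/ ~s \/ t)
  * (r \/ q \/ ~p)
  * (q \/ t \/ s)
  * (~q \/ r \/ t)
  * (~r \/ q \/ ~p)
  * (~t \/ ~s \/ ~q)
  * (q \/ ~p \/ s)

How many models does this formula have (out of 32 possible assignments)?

The models are:
  p=0 q=1 r=0 s=0 t=1
  p=0 q=1 r=1 s=0 t=0
  p=0 q=1 r=1 s=0 t=1
  p=0 q=1 r=1 s=1 t=0
  p=1 q=1 r=1 s=0 t=0
  p=1 q=1 r=1 s=0 t=1
  p=1 q=1 r=1 s=1 t=0
That's 7 in total.

7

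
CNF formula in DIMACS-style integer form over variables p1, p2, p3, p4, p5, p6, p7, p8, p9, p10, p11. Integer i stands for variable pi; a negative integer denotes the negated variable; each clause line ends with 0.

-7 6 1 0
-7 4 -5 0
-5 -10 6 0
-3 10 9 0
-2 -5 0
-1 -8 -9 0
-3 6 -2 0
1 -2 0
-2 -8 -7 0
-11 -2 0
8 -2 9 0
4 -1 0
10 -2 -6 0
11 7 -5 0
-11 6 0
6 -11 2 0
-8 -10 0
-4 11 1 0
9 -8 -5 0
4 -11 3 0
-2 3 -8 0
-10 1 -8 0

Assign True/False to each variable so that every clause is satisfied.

p1 = True, p2 = False, p3 = False, p4 = True, p5 = False, p6 = False, p7 = False, p8 = False, p9 = False, p10 = True, p11 = False

p5 occurs only negated in the remaining clauses — set p5 = False.
Branch on p1: take p1 = True.
  then p4 is forced to True.
For the remaining variables, p2 = False, p3 = False, p6 = False, p7 = False, p8 = False, p9 = False, p10 = True, p11 = False works.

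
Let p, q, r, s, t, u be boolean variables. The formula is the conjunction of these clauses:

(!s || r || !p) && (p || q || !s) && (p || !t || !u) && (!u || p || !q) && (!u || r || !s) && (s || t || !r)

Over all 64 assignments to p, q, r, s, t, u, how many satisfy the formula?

Case analysis on p and s:
  p=1, s=1: forces r=1; q, t, u free → 2^3 = 8.
  p=1, s=0: q, u free; 3 ways for (r,t) × 2^2 = 12.
  p=0, s=1: remaining (q,r,t,u) ∈ {(1,0,0,0); (1,0,1,0); (1,1,0,0); (1,1,1,0)} — 4.
  p=0, s=0: 7 of the 16 assignments to (q,r,t,u) work.
Total: 8 + 12 + 4 + 7 = 31.

31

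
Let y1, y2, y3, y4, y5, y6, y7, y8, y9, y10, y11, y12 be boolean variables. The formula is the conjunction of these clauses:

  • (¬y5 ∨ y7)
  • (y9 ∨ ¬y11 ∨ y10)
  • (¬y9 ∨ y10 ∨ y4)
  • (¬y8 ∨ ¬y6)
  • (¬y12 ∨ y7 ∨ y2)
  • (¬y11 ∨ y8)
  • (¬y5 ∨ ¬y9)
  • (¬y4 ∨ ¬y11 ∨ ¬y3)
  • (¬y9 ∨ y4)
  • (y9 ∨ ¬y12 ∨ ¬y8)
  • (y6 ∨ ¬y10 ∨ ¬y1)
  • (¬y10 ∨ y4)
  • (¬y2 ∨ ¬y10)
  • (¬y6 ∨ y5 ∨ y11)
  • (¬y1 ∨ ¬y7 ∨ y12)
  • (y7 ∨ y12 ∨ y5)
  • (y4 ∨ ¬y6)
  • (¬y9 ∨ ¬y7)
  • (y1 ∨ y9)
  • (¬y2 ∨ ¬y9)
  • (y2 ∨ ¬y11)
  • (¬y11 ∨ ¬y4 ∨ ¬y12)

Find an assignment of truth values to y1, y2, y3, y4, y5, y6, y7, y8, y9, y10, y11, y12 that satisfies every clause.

y1=T, y2=F, y3=F, y4=F, y5=T, y6=F, y7=T, y8=F, y9=F, y10=F, y11=F, y12=T

y3 occurs only negated in the remaining clauses — set y3 = False.
Branch on y1: take y1 = True.
For the remaining variables, y2 = False, y4 = False, y5 = True, y6 = False, y7 = True, y8 = False, y9 = False, y10 = False, y11 = False, y12 = True works.
Every clause has at least one true literal under this assignment.
Check each clause:
  1. (y7 ∨ ¬y5) — y7 is true.
  2. (¬y11 ∨ y9 ∨ y10) — ¬y11 is true.
  3. (¬y9 ∨ y4 ∨ y10) — ¬y9 is true.
  4. (¬y6 ∨ ¬y8) — ¬y8 is true.
  5. (¬y12 ∨ y7 ∨ y2) — y7 is true.
  6. (y8 ∨ ¬y11) — ¬y11 is true.
  7. (¬y9 ∨ ¬y5) — ¬y9 is true.
  8. (¬y11 ∨ ¬y4 ∨ ¬y3) — ¬y3 is true.
  9. (y4 ∨ ¬y9) — ¬y9 is true.
  10. (¬y8 ∨ y9 ∨ ¬y12) — ¬y8 is true.
  11. (¬y1 ∨ y6 ∨ ¬y10) — ¬y10 is true.
  12. (¬y10 ∨ y4) — ¬y10 is true.
  13. (¬y10 ∨ ¬y2) — ¬y2 is true.
  14. (y5 ∨ y11 ∨ ¬y6) — ¬y6 is true.
  15. (¬y1 ∨ y12 ∨ ¬y7) — y12 is true.
  16. (y7 ∨ y12 ∨ y5) — y12 is true.
  17. (y4 ∨ ¬y6) — ¬y6 is true.
  18. (¬y7 ∨ ¬y9) — ¬y9 is true.
  19. (y9 ∨ y1) — y1 is true.
  20. (¬y2 ∨ ¬y9) — ¬y2 is true.
  21. (¬y11 ∨ y2) — ¬y11 is true.
  22. (¬y4 ∨ ¬y12 ∨ ¬y11) — ¬y4 is true.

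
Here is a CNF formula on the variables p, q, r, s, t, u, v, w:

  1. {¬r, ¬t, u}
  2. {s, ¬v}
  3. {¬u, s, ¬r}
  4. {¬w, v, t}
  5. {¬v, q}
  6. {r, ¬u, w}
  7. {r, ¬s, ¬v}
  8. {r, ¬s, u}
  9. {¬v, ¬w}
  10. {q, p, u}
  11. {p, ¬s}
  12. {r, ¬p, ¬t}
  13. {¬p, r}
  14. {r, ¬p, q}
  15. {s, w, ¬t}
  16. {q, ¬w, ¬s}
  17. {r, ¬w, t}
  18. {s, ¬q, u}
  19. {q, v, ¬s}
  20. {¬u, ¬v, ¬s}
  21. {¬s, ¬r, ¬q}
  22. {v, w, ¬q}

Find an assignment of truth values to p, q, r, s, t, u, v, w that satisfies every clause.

Set p = False and propagate.
  then s is forced to False.
  then v is forced to False.
Set q = True and propagate.
  then u is forced to True.
  then r is forced to False.
  then w is forced to True.
  then t is forced to True.

p=0, q=1, r=0, s=0, t=1, u=1, v=0, w=1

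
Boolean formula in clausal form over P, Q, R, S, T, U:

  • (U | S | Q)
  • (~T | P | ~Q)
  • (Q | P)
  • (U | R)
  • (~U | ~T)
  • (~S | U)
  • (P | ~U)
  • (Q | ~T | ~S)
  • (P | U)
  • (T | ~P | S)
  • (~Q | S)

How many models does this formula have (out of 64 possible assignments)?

4

The models are:
  P=T Q=F R=F S=T T=F U=T
  P=T Q=F R=T S=T T=F U=T
  P=T Q=T R=F S=T T=F U=T
  P=T Q=T R=T S=T T=F U=T
Count: 4.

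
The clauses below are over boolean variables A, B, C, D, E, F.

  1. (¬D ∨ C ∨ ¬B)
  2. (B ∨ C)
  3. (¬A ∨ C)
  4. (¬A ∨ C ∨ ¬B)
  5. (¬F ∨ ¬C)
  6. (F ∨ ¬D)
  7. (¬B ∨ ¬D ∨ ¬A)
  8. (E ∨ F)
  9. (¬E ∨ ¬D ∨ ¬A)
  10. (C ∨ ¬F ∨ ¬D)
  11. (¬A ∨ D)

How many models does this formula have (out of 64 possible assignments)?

Satisfying assignments:
  A=F B=F C=T D=F E=T F=F
  A=F B=T C=F D=F E=F F=T
  A=F B=T C=F D=F E=T F=F
  A=F B=T C=F D=F E=T F=T
  A=F B=T C=T D=F E=T F=F
Count: 5.

5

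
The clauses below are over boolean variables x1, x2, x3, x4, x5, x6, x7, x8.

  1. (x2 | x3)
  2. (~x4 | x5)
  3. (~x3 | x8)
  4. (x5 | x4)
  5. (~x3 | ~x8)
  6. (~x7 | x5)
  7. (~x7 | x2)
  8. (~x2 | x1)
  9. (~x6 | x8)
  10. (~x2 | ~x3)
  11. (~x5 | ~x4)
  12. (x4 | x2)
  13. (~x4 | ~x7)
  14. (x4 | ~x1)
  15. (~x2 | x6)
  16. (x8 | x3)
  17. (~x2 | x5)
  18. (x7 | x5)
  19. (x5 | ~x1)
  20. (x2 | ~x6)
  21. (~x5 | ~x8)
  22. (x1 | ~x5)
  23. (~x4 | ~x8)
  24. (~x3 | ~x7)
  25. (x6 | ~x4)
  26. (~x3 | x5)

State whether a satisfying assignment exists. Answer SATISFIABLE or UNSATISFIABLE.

UNSATISFIABLE

x5 = True:
  propagation gives x4=False, x2=True, x1=True; an empty clause results — contradiction.
x5 = False:
  propagation gives x4=False; an empty clause results — contradiction.
Every branch closes, so no satisfying assignment exists.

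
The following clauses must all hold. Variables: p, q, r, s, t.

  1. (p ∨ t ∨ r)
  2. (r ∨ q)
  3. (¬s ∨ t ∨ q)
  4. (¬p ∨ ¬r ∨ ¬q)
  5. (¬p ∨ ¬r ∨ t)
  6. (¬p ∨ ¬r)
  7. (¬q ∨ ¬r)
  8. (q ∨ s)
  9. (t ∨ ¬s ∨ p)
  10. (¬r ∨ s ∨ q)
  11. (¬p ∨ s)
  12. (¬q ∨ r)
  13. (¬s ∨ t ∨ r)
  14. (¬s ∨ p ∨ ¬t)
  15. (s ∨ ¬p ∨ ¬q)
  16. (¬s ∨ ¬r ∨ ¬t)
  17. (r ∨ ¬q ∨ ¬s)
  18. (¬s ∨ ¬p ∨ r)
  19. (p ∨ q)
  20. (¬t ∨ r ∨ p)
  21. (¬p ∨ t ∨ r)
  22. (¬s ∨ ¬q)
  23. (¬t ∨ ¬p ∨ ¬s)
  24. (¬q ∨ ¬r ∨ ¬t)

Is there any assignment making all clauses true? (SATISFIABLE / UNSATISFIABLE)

UNSATISFIABLE

r = True:
  propagation gives p=False, q=False; an empty clause results — contradiction.
r = False:
  propagation gives q=True; an empty clause results — contradiction.
Every branch closes, so no satisfying assignment exists.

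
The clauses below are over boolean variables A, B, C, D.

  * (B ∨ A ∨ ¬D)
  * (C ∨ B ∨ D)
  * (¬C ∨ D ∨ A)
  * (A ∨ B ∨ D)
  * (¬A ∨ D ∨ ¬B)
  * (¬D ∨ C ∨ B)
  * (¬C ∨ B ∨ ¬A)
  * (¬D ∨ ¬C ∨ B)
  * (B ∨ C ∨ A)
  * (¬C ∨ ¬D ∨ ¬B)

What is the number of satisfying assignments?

Satisfying assignments:
  A=F B=T C=F D=F
  A=F B=T C=F D=T
  A=T B=T C=F D=T
Count: 3.

3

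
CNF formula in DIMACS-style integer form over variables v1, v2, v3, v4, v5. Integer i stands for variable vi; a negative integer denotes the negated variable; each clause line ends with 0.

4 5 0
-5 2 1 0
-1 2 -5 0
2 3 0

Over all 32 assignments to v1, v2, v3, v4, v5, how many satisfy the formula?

Split on v2, then v5.
  v2=T, v5=T: v1, v3, v4 free → 2^3 = 8.
  v2=T, v5=F: remaining (v1,v3,v4) ∈ {(F,F,T); (F,T,T); (T,F,T); (T,T,T)} — 4.
  v2=F, v5=T: a clause becomes empty — 0.
  v2=F, v5=F: remaining (v1,v3,v4) ∈ {(F,T,T); (T,T,T)} — 2.
Total: 8 + 4 + 0 + 2 = 14.

14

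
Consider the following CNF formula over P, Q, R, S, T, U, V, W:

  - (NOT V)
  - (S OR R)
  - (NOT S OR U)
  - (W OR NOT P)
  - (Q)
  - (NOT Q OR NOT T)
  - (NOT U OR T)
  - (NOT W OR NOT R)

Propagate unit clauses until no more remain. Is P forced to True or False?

Unit clause (NOT V) sets V = False.
Unit clause (Q) sets Q = True.
(NOT Q OR NOT T) with Q = True leaves only NOT T, so T = False.
From (T OR NOT U) and T = False: U = False.
From (U OR NOT S) and U = False: S = False.
From (R OR S) and S = False: R = True.
(NOT W OR NOT R): since R = True, the clause reduces to (NOT W). W = False.
(W OR NOT P): since W = False, the clause reduces to (NOT P). P = False.

False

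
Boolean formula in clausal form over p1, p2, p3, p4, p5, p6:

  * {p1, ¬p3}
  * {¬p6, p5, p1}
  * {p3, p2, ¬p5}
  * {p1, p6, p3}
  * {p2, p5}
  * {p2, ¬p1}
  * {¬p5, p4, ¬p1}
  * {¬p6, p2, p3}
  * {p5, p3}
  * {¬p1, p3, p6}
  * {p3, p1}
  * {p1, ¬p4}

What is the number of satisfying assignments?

7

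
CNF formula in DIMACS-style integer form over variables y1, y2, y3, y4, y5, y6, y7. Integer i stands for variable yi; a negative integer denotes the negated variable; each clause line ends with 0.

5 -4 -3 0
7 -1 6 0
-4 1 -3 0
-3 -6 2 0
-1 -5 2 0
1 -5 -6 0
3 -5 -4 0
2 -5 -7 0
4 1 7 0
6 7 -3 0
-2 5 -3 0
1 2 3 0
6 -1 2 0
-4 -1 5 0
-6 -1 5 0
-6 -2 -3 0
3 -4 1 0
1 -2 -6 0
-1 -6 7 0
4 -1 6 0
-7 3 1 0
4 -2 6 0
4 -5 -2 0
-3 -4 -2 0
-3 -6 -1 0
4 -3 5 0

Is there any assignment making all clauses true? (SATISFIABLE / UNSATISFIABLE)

y1 = True:
  y6 = True:
    propagation gives y5=True, y2=True, y3=False, y4=False; an empty clause results — contradiction.
  y6 = False:
    propagation gives y7=True, y2=True, y4=True, y5=True; an empty clause results — contradiction.
y1 = False:
  y3 = True:
    propagation gives y4=False, y7=True, y5=True, y6=False; an empty clause results — contradiction.
  y3 = False:
    propagation gives y2=True, y4=False, y7=True; an empty clause results — contradiction.
Every branch closes, so no satisfying assignment exists.

UNSATISFIABLE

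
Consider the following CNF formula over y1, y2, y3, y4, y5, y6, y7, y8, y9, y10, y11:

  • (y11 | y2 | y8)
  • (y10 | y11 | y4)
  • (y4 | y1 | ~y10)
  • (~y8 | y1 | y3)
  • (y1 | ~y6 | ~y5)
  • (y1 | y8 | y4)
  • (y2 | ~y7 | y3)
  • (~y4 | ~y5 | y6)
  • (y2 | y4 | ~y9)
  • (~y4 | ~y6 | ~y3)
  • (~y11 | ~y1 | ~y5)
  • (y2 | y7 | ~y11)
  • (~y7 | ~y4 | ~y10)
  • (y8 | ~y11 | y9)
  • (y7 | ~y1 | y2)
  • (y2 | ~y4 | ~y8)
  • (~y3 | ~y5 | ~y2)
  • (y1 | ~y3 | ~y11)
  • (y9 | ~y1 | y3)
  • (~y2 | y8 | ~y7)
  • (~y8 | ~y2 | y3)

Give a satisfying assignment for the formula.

y1=True  y2=True  y3=True  y4=True  y5=False  y6=False  y7=False  y8=False  y9=True  y10=False  y11=True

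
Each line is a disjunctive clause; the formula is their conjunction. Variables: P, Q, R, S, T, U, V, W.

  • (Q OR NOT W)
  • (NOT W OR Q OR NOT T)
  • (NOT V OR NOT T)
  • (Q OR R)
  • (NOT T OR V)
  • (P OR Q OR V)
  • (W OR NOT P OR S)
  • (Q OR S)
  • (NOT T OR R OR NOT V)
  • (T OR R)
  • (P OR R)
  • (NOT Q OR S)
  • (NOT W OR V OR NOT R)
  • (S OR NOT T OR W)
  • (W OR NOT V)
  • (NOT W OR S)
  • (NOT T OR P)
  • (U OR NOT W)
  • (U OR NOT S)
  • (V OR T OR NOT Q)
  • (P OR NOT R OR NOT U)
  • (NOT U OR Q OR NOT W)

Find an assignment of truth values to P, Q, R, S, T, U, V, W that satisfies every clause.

Try P = True.
Try Q = True.
  then S is forced to True.
  then U is forced to True.
Try R = True.
The remaining clauses are satisfied by T = False, V = True, W = True.

P=T, Q=T, R=T, S=T, T=F, U=T, V=T, W=T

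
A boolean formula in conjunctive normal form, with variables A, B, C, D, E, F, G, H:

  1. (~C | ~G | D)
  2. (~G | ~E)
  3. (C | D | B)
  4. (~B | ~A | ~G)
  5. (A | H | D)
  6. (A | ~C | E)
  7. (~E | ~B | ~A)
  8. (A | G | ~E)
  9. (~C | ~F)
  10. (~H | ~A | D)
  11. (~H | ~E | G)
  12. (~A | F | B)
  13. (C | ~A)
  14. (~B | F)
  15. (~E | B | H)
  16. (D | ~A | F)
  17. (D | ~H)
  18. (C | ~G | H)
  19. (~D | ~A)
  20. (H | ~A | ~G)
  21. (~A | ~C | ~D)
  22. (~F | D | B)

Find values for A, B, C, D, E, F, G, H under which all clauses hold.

Branch on A: take A = False.
Set B = True and propagate.
  then F is forced to True.
  then C is forced to False.
Set D = True and propagate.
The remaining clauses are satisfied by E = False, G = False, H = False.
Every clause has at least one true literal under this assignment.

A = 0, B = 1, C = 0, D = 1, E = 0, F = 1, G = 0, H = 0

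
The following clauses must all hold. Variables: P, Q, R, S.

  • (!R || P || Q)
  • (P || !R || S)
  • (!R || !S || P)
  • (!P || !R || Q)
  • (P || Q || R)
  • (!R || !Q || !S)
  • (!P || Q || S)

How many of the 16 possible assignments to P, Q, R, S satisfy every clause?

6

The models are:
  P=0 Q=1 R=0 S=0
  P=0 Q=1 R=0 S=1
  P=1 Q=0 R=0 S=1
  P=1 Q=1 R=0 S=0
  P=1 Q=1 R=0 S=1
  P=1 Q=1 R=1 S=0
Count: 6.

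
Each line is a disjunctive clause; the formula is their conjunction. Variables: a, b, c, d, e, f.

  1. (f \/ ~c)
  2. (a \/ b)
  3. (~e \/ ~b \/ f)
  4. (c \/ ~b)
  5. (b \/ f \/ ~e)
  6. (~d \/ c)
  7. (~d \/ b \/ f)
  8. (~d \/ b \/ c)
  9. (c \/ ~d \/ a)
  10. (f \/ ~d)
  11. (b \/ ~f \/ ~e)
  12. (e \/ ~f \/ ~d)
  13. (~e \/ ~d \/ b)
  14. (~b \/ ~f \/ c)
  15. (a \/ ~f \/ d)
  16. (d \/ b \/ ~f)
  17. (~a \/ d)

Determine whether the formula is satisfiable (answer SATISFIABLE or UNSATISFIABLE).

Branch on a: take a = True.
  then d is forced to True.
  then c is forced to True.
  then f is forced to True.
  then e is forced to True.
  then b is forced to True.
Every clause has at least one true literal under this assignment.
So a=T, b=T, c=T, d=T, e=T, f=T is a satisfying assignment.

SATISFIABLE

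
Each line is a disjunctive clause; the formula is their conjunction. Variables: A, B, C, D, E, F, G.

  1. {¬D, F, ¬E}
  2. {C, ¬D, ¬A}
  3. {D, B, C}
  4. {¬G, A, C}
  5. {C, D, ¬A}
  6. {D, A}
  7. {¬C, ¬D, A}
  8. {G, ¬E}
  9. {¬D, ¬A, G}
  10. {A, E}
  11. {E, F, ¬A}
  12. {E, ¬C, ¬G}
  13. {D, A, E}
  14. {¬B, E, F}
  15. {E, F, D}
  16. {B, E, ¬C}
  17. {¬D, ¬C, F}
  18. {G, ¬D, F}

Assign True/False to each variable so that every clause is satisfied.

A=True  B=True  C=True  D=False  E=True  F=False  G=True

Set A = True and propagate.
Branch on B: take B = True.
Set C = True and propagate.
The remaining clauses are satisfied by D = False, E = True, F = False, G = True.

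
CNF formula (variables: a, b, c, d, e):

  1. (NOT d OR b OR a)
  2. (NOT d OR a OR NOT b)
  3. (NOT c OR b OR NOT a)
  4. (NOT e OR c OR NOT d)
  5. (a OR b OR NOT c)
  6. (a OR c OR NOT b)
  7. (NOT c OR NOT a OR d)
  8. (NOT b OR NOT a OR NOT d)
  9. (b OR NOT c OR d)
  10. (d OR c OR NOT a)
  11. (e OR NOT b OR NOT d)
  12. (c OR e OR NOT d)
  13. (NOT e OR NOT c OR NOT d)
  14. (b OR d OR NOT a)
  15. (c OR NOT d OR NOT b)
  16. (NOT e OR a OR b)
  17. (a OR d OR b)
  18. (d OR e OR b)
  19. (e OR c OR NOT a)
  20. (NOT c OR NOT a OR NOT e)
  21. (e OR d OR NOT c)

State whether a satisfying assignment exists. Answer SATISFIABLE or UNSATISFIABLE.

Branch on a: take a = False.
Set b = True and propagate.
  then d is forced to False.
  then c is forced to True.
  then e is forced to True.
So a = 0, b = 1, c = 1, d = 0, e = 1 is a satisfying assignment.

SATISFIABLE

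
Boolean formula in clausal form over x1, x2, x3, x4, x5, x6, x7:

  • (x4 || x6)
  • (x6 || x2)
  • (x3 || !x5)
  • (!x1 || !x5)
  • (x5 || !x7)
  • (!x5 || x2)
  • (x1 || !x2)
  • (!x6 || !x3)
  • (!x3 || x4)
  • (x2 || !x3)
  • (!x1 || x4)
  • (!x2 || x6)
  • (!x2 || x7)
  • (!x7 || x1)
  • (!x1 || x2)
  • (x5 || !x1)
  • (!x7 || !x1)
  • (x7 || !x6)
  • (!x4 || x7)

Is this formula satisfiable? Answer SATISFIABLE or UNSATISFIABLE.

x1 = True:
  propagation gives x5=False; an empty clause results — contradiction.
x1 = False:
  propagation gives x2=False, x6=True, x5=False, x7=False; an empty clause results — contradiction.
Every branch closes, so no satisfying assignment exists.

UNSATISFIABLE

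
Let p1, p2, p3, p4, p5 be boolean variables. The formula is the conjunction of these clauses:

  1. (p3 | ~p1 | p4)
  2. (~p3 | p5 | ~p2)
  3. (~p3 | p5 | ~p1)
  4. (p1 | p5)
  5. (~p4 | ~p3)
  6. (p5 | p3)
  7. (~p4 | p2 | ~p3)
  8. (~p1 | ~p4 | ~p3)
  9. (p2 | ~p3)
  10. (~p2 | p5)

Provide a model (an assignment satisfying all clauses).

p5 occurs only positively in the remaining clauses — set p5 = True.
Branch on p1: take p1 = False.
Branch on p2: take p2 = False.
  then p3 is forced to False.
p4 is now unconstrained; take p4 = False.
Every clause has at least one true literal under this assignment.

p1=F, p2=F, p3=F, p4=F, p5=T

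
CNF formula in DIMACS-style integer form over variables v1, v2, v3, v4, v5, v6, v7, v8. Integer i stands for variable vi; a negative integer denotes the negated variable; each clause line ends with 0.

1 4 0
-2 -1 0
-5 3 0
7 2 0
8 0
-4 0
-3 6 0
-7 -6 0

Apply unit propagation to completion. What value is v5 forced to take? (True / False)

(v8) is a unit clause: v8 = True.
Unit clause (¬v4) sets v4 = False.
(v4 ∨ v1) with v4 = False leaves only v1, so v1 = True.
From (¬v2 ∨ ¬v1) and v1 = True: v2 = False.
(v7 ∨ v2) with v2 = False leaves only v7, so v7 = True.
(¬v6 ∨ ¬v7) with v7 = True leaves only ¬v6, so v6 = False.
(v6 ∨ ¬v3): since v6 = False, the clause reduces to (¬v3). v3 = False.
From (v3 ∨ ¬v5) and v3 = False: v5 = False.

False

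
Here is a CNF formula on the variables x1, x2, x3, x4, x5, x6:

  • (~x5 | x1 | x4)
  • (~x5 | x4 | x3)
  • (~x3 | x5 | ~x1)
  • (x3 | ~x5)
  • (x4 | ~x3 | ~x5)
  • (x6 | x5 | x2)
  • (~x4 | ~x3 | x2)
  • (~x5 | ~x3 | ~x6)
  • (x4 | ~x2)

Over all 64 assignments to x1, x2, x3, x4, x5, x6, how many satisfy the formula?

Split on x5, then x3.
  x5=1, x3=1: remaining (x1,x2,x4,x6) ∈ {(0,1,1,0); (1,1,1,0)} — 2.
  x5=1, x3=0: a clause becomes empty — 0.
  x5=0, x3=1: remaining (x1,x2,x4,x6) ∈ {(0,0,0,1); (0,1,1,0); (0,1,1,1)} — 3.
  x5=0, x3=0: x1 free; 4 ways for (x2,x4,x6) × 2^1 = 8.
Total: 2 + 0 + 3 + 8 = 13.

13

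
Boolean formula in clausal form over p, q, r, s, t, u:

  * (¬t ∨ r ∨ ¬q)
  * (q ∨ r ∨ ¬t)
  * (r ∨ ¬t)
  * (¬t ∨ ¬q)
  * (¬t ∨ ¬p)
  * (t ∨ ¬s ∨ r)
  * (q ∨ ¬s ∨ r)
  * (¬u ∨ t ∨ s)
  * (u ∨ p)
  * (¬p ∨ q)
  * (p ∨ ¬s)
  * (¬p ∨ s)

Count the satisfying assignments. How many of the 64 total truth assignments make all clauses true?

Satisfying assignments:
  p=0 q=0 r=1 s=0 t=1 u=1
  p=1 q=1 r=1 s=1 t=0 u=0
  p=1 q=1 r=1 s=1 t=0 u=1
Count: 3.

3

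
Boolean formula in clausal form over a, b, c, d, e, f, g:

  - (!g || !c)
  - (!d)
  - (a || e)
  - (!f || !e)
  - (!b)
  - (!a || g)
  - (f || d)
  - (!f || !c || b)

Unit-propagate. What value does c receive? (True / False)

False

(!d) stands alone — d = False.
(!b) is a unit clause: b = False.
(d || f): since d = False, the clause reduces to (f). f = True.
(!e || !f): since f = True, the clause reduces to (!e). e = False.
In (e || a), e is now false; a must hold, so a = True.
In (!a || g), !a is now false; g must hold, so g = True.
From (!g || !c) and g = True: c = False.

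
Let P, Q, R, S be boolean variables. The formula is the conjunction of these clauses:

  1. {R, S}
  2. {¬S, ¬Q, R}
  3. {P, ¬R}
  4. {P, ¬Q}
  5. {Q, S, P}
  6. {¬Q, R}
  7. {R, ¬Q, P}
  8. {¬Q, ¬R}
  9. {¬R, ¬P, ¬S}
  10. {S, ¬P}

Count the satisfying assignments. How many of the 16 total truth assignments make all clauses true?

2

The models are:
  P=0 Q=0 R=0 S=1
  P=1 Q=0 R=0 S=1
Count: 2.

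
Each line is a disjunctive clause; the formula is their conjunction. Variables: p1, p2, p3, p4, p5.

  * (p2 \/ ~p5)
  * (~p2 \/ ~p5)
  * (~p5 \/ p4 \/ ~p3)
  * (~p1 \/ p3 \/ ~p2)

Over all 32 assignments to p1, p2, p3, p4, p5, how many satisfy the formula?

14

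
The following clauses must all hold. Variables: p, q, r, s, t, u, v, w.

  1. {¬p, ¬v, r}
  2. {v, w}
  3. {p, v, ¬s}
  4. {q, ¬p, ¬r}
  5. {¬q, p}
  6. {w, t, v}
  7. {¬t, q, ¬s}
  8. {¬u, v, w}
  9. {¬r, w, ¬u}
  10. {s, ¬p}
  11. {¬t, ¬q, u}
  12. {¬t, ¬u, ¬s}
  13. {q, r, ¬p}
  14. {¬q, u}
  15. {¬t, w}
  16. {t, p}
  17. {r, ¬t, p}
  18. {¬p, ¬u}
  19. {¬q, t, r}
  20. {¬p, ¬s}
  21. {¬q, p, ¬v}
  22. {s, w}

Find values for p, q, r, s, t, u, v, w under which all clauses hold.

Pure literal: w appears only positively; assign w = True.
Branch on p: take p = False.
  then q is forced to False.
  then t is forced to True.
  then s is forced to False.
  then r is forced to True.
u, v are now unconstrained; take u = True, v = False.

p=0, q=0, r=1, s=0, t=1, u=1, v=0, w=1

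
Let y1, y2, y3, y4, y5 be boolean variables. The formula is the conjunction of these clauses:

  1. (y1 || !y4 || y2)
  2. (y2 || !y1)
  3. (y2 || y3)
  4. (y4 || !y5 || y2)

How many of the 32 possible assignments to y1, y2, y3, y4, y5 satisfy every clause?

17

Split on y2, then y1.
  y2=T, y1=T: y3, y4, y5 free → 2^3 = 8.
  y2=T, y1=F: y3, y4, y5 free → 2^3 = 8.
  y2=F, y1=T: a clause becomes empty — 0.
  y2=F, y1=F: remaining (y3,y4,y5) ∈ {(T,F,F)} — 1.
Total: 8 + 8 + 0 + 1 = 17.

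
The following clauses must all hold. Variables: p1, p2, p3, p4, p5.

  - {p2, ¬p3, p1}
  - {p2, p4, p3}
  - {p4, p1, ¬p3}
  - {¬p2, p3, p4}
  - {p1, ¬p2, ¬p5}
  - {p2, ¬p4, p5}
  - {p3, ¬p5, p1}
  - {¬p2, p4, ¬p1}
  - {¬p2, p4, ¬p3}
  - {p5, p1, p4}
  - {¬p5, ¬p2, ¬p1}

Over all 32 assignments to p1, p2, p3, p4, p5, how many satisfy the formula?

8

Split on p2, then p1.
  p2=T, p1=T: remaining (p3,p4,p5) ∈ {(F,T,F); (T,T,F)} — 2.
  p2=T, p1=F: remaining (p3,p4,p5) ∈ {(F,T,F); (T,T,F)} — 2.
  p2=F, p1=T: remaining (p3,p4,p5) ∈ {(F,T,T); (T,F,F); (T,F,T); (T,T,T)} — 4.
  p2=F, p1=F: a clause becomes empty — 0.
Total: 2 + 2 + 4 + 0 = 8.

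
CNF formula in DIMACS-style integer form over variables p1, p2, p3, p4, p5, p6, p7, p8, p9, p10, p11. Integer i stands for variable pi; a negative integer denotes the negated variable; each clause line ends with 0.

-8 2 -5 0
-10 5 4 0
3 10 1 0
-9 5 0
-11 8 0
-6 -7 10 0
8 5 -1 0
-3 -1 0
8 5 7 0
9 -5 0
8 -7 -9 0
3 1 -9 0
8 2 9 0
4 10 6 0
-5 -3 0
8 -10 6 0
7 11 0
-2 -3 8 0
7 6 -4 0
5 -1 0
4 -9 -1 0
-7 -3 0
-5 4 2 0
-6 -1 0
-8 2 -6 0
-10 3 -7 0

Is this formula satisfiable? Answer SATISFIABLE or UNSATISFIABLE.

SATISFIABLE

Branch on p1: take p1 = True.
  then p3 is forced to False.
  then p5 is forced to True.
  then p9 is forced to True.
  then p4 is forced to True.
  then p6 is forced to False.
  then p7 is forced to True.
  then p8 is forced to True.
  then p2 is forced to True.
  then p10 is forced to False.
p11 is now unconstrained; take p11 = False.
Every clause has at least one true literal under this assignment.
So p1 = 1, p2 = 1, p3 = 0, p4 = 1, p5 = 1, p6 = 0, p7 = 1, p8 = 1, p9 = 1, p10 = 0, p11 = 0 is a satisfying assignment.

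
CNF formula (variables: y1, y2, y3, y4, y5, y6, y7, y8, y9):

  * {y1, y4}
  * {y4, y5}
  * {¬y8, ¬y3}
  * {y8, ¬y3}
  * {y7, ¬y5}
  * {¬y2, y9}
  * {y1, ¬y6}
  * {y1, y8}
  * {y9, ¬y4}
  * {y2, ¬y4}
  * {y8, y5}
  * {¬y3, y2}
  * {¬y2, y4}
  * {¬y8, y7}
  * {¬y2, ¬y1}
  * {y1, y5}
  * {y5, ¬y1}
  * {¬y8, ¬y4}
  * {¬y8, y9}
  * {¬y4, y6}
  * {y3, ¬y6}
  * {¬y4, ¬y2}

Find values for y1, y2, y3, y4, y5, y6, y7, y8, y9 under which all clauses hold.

Pure literal: y7 appears only positively; assign y7 = True.
Branch on y1: take y1 = True.
  then y2 is forced to False.
  then y4 is forced to False.
  then y5 is forced to True.
  then y3 is forced to False.
  then y6 is forced to False.
Branch on y8: take y8 = False.
y9 is now unconstrained; take y9 = False.

y1=T, y2=F, y3=F, y4=F, y5=T, y6=F, y7=T, y8=F, y9=F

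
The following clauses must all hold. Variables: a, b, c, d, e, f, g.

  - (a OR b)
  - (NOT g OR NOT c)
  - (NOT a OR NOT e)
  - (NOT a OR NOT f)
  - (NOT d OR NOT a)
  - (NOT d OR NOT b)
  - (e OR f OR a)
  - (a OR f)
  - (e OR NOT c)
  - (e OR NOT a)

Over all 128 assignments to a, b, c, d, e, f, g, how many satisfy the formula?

5

Satisfying assignments:
  a=0 b=1 c=0 d=0 e=0 f=1 g=0
  a=0 b=1 c=0 d=0 e=0 f=1 g=1
  a=0 b=1 c=0 d=0 e=1 f=1 g=0
  a=0 b=1 c=0 d=0 e=1 f=1 g=1
  a=0 b=1 c=1 d=0 e=1 f=1 g=0
That's 5 in total.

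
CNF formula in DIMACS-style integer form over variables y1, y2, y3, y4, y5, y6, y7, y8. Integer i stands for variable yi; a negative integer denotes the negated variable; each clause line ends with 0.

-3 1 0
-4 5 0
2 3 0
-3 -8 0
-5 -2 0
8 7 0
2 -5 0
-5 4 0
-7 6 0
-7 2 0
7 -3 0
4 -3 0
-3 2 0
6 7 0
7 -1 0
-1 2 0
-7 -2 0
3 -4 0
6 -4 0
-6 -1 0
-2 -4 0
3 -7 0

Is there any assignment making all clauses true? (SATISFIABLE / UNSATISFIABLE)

SATISFIABLE

Branch on y1: take y1 = False.
  then y3 is forced to False.
  then y2 is forced to True.
  then y5 is forced to False.
  then y4 is forced to False.
  then y7 is forced to False.
  then y8 is forced to True.
  then y6 is forced to True.
Every clause has at least one true literal under this assignment.
So y1=0  y2=1  y3=0  y4=0  y5=0  y6=1  y7=0  y8=1 is a satisfying assignment.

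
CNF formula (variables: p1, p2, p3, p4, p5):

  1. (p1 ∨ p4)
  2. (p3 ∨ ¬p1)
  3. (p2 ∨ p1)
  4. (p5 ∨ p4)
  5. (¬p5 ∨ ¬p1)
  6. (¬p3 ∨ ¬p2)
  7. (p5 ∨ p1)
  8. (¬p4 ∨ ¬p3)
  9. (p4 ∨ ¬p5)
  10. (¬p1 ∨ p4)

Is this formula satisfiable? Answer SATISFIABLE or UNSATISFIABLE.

Try p1 = False.
  then p4 is forced to True.
  then p2 is forced to True.
  then p3 is forced to False.
  then p5 is forced to True.
So p1 = False, p2 = True, p3 = False, p4 = True, p5 = True is a satisfying assignment.

SATISFIABLE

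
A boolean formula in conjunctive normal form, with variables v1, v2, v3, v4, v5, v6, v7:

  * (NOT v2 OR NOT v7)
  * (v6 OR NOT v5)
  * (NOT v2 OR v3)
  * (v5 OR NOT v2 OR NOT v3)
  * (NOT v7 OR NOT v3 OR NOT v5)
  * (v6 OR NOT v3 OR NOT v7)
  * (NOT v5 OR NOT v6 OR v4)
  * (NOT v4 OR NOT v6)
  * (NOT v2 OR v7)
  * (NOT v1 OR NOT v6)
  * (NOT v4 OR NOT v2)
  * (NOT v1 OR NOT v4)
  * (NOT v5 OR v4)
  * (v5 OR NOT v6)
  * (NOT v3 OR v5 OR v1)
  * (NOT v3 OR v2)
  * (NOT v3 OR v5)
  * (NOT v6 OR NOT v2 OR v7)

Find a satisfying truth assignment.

v1 = False, v2 = False, v3 = False, v4 = False, v5 = False, v6 = False, v7 = False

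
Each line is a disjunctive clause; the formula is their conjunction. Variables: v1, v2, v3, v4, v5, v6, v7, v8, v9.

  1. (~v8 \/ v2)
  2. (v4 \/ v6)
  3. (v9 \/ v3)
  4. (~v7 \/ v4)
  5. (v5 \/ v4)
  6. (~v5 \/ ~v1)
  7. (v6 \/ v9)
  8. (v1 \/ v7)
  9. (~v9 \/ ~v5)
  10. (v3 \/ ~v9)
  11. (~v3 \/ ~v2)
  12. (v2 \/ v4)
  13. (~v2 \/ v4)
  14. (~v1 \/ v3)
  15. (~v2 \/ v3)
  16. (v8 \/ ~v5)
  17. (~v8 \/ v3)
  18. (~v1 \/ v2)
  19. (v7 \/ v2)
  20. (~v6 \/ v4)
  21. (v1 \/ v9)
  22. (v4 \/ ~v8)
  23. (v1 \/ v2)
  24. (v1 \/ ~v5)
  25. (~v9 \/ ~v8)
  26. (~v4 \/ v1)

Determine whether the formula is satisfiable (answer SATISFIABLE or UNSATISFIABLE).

UNSATISFIABLE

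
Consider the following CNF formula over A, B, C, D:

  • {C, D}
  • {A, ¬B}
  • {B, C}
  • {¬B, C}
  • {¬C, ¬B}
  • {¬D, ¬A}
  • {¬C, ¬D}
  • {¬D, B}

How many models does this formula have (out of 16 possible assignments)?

The models are:
  A=0 B=0 C=1 D=0
  A=1 B=0 C=1 D=0
That's 2 in total.

2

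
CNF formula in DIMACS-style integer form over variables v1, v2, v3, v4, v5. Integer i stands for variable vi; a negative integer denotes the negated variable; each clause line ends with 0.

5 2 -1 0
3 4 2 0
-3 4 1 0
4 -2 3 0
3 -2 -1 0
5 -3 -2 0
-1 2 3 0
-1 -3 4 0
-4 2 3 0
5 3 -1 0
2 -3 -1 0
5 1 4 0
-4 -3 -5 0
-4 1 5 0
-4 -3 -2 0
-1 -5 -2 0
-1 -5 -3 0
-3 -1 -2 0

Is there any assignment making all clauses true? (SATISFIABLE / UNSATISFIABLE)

Try v1 = False.
Try v2 = True.
For the remaining variables, v3 = False, v4 = True, v5 = True works.
So v1=False  v2=True  v3=False  v4=True  v5=True is a satisfying assignment.

SATISFIABLE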